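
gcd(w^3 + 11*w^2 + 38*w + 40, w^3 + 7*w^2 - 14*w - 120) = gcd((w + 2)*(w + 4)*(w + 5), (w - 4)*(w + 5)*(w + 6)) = w + 5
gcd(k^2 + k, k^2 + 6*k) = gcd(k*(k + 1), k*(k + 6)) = k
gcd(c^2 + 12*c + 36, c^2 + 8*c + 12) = c + 6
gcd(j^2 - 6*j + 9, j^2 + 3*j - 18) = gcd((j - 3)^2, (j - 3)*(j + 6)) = j - 3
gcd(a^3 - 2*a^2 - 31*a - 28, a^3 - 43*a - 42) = a^2 - 6*a - 7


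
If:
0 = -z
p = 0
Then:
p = 0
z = 0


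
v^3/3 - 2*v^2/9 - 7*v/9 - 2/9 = (v/3 + 1/3)*(v - 2)*(v + 1/3)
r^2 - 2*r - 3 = (r - 3)*(r + 1)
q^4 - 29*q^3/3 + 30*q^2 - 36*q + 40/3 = (q - 5)*(q - 2)^2*(q - 2/3)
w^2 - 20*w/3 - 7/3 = (w - 7)*(w + 1/3)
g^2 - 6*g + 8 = (g - 4)*(g - 2)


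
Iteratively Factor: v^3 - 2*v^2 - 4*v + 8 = (v - 2)*(v^2 - 4) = (v - 2)*(v + 2)*(v - 2)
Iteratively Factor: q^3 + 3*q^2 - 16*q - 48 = (q + 3)*(q^2 - 16) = (q - 4)*(q + 3)*(q + 4)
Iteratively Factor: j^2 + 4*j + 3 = (j + 3)*(j + 1)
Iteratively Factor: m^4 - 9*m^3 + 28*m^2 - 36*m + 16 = (m - 2)*(m^3 - 7*m^2 + 14*m - 8) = (m - 2)^2*(m^2 - 5*m + 4) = (m - 2)^2*(m - 1)*(m - 4)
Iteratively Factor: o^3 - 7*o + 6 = (o - 1)*(o^2 + o - 6) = (o - 2)*(o - 1)*(o + 3)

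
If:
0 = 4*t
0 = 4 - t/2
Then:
No Solution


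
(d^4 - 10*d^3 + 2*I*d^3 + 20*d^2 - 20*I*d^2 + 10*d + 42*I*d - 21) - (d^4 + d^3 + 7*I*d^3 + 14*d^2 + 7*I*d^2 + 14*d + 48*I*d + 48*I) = -11*d^3 - 5*I*d^3 + 6*d^2 - 27*I*d^2 - 4*d - 6*I*d - 21 - 48*I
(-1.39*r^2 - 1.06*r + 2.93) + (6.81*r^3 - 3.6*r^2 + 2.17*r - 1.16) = 6.81*r^3 - 4.99*r^2 + 1.11*r + 1.77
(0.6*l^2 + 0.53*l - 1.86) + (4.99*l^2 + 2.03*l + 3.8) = 5.59*l^2 + 2.56*l + 1.94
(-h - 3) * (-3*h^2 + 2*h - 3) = 3*h^3 + 7*h^2 - 3*h + 9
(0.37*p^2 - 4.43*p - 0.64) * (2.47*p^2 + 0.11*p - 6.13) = 0.9139*p^4 - 10.9014*p^3 - 4.3362*p^2 + 27.0855*p + 3.9232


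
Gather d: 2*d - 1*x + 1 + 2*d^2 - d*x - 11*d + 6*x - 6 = 2*d^2 + d*(-x - 9) + 5*x - 5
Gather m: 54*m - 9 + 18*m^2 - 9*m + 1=18*m^2 + 45*m - 8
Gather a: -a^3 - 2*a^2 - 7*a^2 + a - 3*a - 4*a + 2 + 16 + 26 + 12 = -a^3 - 9*a^2 - 6*a + 56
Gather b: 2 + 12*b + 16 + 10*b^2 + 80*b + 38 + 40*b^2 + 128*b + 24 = 50*b^2 + 220*b + 80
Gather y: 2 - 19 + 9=-8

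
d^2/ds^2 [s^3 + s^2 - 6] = 6*s + 2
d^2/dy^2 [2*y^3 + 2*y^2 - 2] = 12*y + 4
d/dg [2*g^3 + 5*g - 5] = 6*g^2 + 5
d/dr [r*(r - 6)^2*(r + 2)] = 4*r^3 - 30*r^2 + 24*r + 72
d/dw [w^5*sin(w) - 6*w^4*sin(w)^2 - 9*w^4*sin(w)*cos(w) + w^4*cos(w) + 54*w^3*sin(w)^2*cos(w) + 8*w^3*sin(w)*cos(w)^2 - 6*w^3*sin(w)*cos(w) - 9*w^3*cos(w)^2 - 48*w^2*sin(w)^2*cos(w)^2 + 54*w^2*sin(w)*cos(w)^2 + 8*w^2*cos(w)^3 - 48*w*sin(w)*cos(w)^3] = w^5*cos(w) + 4*w^4*sin(w) - 6*w^4*sin(2*w) - 9*w^4*cos(2*w) - 27*w^3*sin(w)/2 - 9*w^3*sin(2*w) + 81*w^3*sin(3*w)/2 + 6*w^3*cos(w) + 6*w^3*cos(2*w) + 6*w^3*cos(3*w) - 12*w^3 - 9*w^2*sin(2*w) - 24*w^2*sin(4*w) + 54*w^2*cos(w) - 27*w^2*cos(2*w)/2 - 27*w^2/2 + 27*w*sin(w) + 27*w*sin(3*w) + 12*w*cos(w) - 24*w*cos(2*w)^2 - 24*w*cos(2*w) + 4*w*cos(3*w) - 12*sin(2*w) - 6*sin(4*w)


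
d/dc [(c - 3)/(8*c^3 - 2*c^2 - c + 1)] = (8*c^3 - 2*c^2 - c + (c - 3)*(-24*c^2 + 4*c + 1) + 1)/(8*c^3 - 2*c^2 - c + 1)^2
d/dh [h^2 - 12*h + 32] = 2*h - 12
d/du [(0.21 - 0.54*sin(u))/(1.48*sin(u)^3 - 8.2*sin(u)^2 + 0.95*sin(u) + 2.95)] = (1.5984*sin(u)^3 - 5.3604*sin(u)^2 + 3.444*sin(u) - 1.7925)*cos(u)/(2.1904*sin(u)^6 - 24.272*sin(u)^5 + 70.052*sin(u)^4 - 6.848*sin(u)^3 - 47.4775*sin(u)^2 + 5.605*sin(u) + 8.7025)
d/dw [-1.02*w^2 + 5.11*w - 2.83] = 5.11 - 2.04*w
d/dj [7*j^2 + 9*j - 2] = 14*j + 9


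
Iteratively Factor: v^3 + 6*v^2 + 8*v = (v)*(v^2 + 6*v + 8) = v*(v + 4)*(v + 2)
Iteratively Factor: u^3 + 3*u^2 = (u)*(u^2 + 3*u) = u*(u + 3)*(u)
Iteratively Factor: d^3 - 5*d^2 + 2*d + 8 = (d - 4)*(d^2 - d - 2) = (d - 4)*(d - 2)*(d + 1)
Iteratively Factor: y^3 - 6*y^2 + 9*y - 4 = (y - 1)*(y^2 - 5*y + 4) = (y - 4)*(y - 1)*(y - 1)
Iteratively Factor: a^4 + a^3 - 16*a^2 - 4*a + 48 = (a + 2)*(a^3 - a^2 - 14*a + 24) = (a - 2)*(a + 2)*(a^2 + a - 12) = (a - 2)*(a + 2)*(a + 4)*(a - 3)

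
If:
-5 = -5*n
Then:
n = 1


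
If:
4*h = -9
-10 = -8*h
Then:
No Solution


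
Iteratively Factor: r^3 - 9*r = (r)*(r^2 - 9) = r*(r + 3)*(r - 3)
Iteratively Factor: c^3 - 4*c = (c + 2)*(c^2 - 2*c) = (c - 2)*(c + 2)*(c)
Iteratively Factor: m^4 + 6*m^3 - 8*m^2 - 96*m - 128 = (m + 4)*(m^3 + 2*m^2 - 16*m - 32) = (m + 2)*(m + 4)*(m^2 - 16) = (m - 4)*(m + 2)*(m + 4)*(m + 4)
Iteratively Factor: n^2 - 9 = (n + 3)*(n - 3)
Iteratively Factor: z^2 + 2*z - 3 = (z + 3)*(z - 1)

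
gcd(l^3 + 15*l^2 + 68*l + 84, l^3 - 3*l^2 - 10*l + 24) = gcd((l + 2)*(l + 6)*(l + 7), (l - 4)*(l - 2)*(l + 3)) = 1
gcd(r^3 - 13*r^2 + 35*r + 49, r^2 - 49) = r - 7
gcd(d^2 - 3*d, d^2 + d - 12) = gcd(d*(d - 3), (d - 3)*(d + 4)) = d - 3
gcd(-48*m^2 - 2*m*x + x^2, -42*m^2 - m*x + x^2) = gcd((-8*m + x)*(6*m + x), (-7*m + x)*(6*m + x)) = 6*m + x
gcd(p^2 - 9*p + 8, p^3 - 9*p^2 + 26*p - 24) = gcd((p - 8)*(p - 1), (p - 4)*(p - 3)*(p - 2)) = 1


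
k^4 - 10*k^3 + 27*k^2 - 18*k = k*(k - 6)*(k - 3)*(k - 1)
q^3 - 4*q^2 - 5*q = q*(q - 5)*(q + 1)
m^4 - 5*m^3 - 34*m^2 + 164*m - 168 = (m - 7)*(m - 2)^2*(m + 6)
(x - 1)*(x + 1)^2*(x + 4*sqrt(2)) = x^4 + x^3 + 4*sqrt(2)*x^3 - x^2 + 4*sqrt(2)*x^2 - 4*sqrt(2)*x - x - 4*sqrt(2)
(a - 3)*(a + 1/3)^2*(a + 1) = a^4 - 4*a^3/3 - 38*a^2/9 - 20*a/9 - 1/3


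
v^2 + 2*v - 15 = (v - 3)*(v + 5)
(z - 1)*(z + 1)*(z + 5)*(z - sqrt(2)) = z^4 - sqrt(2)*z^3 + 5*z^3 - 5*sqrt(2)*z^2 - z^2 - 5*z + sqrt(2)*z + 5*sqrt(2)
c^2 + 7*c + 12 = (c + 3)*(c + 4)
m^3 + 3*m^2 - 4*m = m*(m - 1)*(m + 4)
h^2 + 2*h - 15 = (h - 3)*(h + 5)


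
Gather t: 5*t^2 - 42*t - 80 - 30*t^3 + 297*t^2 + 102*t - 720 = -30*t^3 + 302*t^2 + 60*t - 800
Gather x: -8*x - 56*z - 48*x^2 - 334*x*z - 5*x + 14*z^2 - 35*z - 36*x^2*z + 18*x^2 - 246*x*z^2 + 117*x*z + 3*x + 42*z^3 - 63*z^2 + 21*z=x^2*(-36*z - 30) + x*(-246*z^2 - 217*z - 10) + 42*z^3 - 49*z^2 - 70*z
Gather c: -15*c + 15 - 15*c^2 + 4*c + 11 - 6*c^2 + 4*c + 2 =-21*c^2 - 7*c + 28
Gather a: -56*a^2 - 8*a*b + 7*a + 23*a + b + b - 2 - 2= -56*a^2 + a*(30 - 8*b) + 2*b - 4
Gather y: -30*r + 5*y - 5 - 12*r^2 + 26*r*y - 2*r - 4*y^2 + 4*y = -12*r^2 - 32*r - 4*y^2 + y*(26*r + 9) - 5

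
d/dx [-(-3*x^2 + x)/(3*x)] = 1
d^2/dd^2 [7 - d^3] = -6*d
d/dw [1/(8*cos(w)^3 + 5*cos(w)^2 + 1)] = 2*(12*cos(w) + 5)*sin(w)*cos(w)/(8*cos(w)^3 + 5*cos(w)^2 + 1)^2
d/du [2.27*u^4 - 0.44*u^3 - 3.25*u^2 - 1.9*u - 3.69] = 9.08*u^3 - 1.32*u^2 - 6.5*u - 1.9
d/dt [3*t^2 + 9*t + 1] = 6*t + 9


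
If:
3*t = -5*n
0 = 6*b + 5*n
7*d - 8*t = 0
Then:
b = t/2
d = 8*t/7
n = -3*t/5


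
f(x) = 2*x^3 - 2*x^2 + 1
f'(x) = 6*x^2 - 4*x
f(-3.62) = -120.08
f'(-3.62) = 93.11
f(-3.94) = -152.37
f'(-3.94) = 108.90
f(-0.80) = -1.30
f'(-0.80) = 7.04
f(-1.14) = -4.56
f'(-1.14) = 12.36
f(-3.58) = -116.40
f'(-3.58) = 91.22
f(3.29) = 50.57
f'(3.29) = 51.78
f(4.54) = 146.93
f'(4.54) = 105.51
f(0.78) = 0.73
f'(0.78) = 0.53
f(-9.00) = -1619.00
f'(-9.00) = 522.00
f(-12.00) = -3743.00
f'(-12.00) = 912.00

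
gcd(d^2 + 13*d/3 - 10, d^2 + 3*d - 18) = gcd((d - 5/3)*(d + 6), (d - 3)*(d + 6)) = d + 6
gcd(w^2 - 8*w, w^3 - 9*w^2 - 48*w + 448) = w - 8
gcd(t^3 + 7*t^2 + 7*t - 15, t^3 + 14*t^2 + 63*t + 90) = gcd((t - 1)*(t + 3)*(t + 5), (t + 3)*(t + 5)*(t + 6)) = t^2 + 8*t + 15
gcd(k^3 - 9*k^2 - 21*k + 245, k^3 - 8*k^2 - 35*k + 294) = k^2 - 14*k + 49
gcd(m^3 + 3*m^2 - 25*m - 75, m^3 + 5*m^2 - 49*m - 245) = m + 5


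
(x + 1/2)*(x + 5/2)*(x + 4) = x^3 + 7*x^2 + 53*x/4 + 5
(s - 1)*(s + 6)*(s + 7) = s^3 + 12*s^2 + 29*s - 42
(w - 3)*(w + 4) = w^2 + w - 12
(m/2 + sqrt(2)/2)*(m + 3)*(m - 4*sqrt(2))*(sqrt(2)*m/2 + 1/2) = sqrt(2)*m^4/4 - 5*m^3/4 + 3*sqrt(2)*m^3/4 - 11*sqrt(2)*m^2/4 - 15*m^2/4 - 33*sqrt(2)*m/4 - 2*m - 6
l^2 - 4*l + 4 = (l - 2)^2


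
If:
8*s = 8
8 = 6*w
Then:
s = 1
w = 4/3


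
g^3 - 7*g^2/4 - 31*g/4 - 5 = (g - 4)*(g + 1)*(g + 5/4)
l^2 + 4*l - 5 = (l - 1)*(l + 5)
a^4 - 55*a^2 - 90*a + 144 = (a - 8)*(a - 1)*(a + 3)*(a + 6)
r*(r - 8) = r^2 - 8*r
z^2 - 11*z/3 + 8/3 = (z - 8/3)*(z - 1)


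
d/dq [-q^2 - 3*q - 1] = -2*q - 3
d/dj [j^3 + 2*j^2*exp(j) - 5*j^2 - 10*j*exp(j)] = 2*j^2*exp(j) + 3*j^2 - 6*j*exp(j) - 10*j - 10*exp(j)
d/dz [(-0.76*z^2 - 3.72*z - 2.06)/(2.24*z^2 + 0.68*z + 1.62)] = (7.816*z^2 + 6.7664*z - 4.6256)/(5.0176*z^4 + 3.0464*z^3 + 7.72*z^2 + 2.2032*z + 2.6244)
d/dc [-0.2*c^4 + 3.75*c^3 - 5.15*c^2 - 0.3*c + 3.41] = -0.8*c^3 + 11.25*c^2 - 10.3*c - 0.3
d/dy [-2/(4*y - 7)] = 8/(4*y - 7)^2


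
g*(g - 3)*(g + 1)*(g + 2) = g^4 - 7*g^2 - 6*g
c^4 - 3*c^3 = c^3*(c - 3)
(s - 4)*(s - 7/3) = s^2 - 19*s/3 + 28/3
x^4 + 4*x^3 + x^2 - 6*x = x*(x - 1)*(x + 2)*(x + 3)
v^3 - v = v*(v - 1)*(v + 1)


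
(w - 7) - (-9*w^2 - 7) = 9*w^2 + w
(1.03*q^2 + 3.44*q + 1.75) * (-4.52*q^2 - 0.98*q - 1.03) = -4.6556*q^4 - 16.5582*q^3 - 12.3421*q^2 - 5.2582*q - 1.8025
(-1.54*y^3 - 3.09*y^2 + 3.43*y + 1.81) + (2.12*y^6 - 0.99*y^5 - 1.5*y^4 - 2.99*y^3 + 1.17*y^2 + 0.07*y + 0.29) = 2.12*y^6 - 0.99*y^5 - 1.5*y^4 - 4.53*y^3 - 1.92*y^2 + 3.5*y + 2.1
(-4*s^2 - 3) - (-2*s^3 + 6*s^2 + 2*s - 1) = 2*s^3 - 10*s^2 - 2*s - 2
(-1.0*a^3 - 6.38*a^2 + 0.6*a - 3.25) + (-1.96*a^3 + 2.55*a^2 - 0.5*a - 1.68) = -2.96*a^3 - 3.83*a^2 + 0.1*a - 4.93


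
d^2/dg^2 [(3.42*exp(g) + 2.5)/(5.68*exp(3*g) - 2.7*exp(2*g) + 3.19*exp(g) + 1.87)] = (441.349632*exp(6*g) + 568.55664*exp(5*g) - 644.678856*exp(4*g) - 279.283876*exp(3*g) - 199.97802*exp(2*g) + 55.528924*exp(g) - 2.953852)*exp(g)/(183.250432*exp(9*g) - 261.32544*exp(8*g) + 432.972768*exp(7*g) - 132.221976*exp(6*g) + 71.096124*exp(5*g) + 161.767914*exp(4*g) - 4.58892500000002*exp(3*g) + 28.763031*exp(2*g) + 33.465333*exp(g) + 6.539203)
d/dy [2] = 0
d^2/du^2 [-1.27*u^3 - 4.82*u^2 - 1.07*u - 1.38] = -7.62*u - 9.64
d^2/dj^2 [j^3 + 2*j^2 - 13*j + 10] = 6*j + 4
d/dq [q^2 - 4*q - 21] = 2*q - 4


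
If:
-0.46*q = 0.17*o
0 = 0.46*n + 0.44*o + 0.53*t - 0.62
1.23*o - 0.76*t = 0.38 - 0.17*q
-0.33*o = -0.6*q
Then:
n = 1.92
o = 0.00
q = 0.00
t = -0.50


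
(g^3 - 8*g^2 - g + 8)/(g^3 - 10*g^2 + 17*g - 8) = (g + 1)/(g - 1)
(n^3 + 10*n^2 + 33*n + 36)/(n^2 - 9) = (n^2 + 7*n + 12)/(n - 3)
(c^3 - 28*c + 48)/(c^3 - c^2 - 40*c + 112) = (c^2 + 4*c - 12)/(c^2 + 3*c - 28)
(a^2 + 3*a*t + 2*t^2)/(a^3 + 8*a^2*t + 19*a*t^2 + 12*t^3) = (a + 2*t)/(a^2 + 7*a*t + 12*t^2)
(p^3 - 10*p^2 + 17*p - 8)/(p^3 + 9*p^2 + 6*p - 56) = (p^3 - 10*p^2 + 17*p - 8)/(p^3 + 9*p^2 + 6*p - 56)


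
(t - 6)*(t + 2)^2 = t^3 - 2*t^2 - 20*t - 24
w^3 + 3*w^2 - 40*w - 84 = (w - 6)*(w + 2)*(w + 7)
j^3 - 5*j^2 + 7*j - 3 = (j - 3)*(j - 1)^2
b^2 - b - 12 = (b - 4)*(b + 3)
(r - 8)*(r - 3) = r^2 - 11*r + 24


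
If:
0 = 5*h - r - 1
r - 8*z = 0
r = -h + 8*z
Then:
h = 0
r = -1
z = -1/8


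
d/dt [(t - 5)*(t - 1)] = 2*t - 6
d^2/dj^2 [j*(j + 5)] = 2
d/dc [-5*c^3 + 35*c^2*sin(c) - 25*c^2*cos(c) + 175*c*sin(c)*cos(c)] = 25*c^2*sin(c) + 35*c^2*cos(c) - 15*c^2 + 70*c*sin(c) - 50*c*cos(c) + 175*c*cos(2*c) + 175*sin(2*c)/2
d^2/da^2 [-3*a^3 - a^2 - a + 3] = -18*a - 2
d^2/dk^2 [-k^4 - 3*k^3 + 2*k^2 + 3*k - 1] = -12*k^2 - 18*k + 4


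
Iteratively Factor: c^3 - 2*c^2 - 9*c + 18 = (c + 3)*(c^2 - 5*c + 6) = (c - 3)*(c + 3)*(c - 2)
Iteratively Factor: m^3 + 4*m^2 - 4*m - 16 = (m - 2)*(m^2 + 6*m + 8) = (m - 2)*(m + 2)*(m + 4)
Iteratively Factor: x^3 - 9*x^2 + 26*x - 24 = (x - 3)*(x^2 - 6*x + 8) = (x - 3)*(x - 2)*(x - 4)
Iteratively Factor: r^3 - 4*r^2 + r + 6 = (r - 2)*(r^2 - 2*r - 3) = (r - 3)*(r - 2)*(r + 1)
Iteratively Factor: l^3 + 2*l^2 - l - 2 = (l + 1)*(l^2 + l - 2) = (l - 1)*(l + 1)*(l + 2)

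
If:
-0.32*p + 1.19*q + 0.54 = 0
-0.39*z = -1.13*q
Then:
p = 1.28346238938053*z + 1.6875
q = 0.345132743362832*z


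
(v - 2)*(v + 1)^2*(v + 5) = v^4 + 5*v^3 - 3*v^2 - 17*v - 10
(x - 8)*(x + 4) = x^2 - 4*x - 32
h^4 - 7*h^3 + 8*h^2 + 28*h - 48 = (h - 4)*(h - 3)*(h - 2)*(h + 2)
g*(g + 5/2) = g^2 + 5*g/2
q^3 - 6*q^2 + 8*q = q*(q - 4)*(q - 2)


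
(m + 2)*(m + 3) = m^2 + 5*m + 6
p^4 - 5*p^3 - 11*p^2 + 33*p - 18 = (p - 6)*(p - 1)^2*(p + 3)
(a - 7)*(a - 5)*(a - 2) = a^3 - 14*a^2 + 59*a - 70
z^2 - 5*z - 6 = (z - 6)*(z + 1)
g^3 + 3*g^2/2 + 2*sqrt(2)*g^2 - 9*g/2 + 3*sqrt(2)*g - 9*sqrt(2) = (g - 3/2)*(g + 3)*(g + 2*sqrt(2))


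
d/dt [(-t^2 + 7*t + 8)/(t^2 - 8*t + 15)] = (t^2 - 46*t + 169)/(t^4 - 16*t^3 + 94*t^2 - 240*t + 225)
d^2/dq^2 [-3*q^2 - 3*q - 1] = -6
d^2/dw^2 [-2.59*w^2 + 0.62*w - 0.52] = -5.18000000000000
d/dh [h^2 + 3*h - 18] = 2*h + 3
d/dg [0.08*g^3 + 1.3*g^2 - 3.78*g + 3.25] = 0.24*g^2 + 2.6*g - 3.78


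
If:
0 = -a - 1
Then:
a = -1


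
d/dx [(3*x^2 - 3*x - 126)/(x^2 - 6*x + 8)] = 15*(-x^2 + 20*x - 52)/(x^4 - 12*x^3 + 52*x^2 - 96*x + 64)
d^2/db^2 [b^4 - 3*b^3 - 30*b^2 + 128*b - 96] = 12*b^2 - 18*b - 60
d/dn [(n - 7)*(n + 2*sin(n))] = n + (n - 7)*(2*cos(n) + 1) + 2*sin(n)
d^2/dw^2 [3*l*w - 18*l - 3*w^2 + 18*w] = -6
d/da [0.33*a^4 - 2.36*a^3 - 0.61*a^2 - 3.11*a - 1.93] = 1.32*a^3 - 7.08*a^2 - 1.22*a - 3.11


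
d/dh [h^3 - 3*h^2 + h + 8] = 3*h^2 - 6*h + 1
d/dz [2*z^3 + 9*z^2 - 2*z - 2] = 6*z^2 + 18*z - 2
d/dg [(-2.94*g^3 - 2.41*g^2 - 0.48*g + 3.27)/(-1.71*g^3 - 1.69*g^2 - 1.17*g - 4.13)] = (0.8475*g^4 + 5.238*g^3 + 55.2102*g^2 + 30.9592*g + 5.8083)/(2.9241*g^6 + 5.7798*g^5 + 6.8575*g^4 + 18.0792*g^3 + 15.3283*g^2 + 9.6642*g + 17.0569)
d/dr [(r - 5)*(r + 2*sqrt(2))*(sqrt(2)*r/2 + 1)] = 3*sqrt(2)*r^2/2 - 5*sqrt(2)*r + 6*r - 15 + 2*sqrt(2)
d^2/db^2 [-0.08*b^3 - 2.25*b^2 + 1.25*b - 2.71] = -0.48*b - 4.5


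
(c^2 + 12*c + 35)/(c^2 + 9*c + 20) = (c + 7)/(c + 4)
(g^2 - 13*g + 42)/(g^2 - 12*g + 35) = (g - 6)/(g - 5)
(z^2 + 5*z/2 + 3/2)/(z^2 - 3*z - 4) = (z + 3/2)/(z - 4)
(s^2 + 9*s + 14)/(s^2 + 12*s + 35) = (s + 2)/(s + 5)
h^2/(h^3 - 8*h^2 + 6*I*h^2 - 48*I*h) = h/(h^2 + h*(-8 + 6*I) - 48*I)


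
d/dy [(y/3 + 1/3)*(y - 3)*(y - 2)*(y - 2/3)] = 4*y^3/3 - 14*y^2/3 + 22*y/9 + 16/9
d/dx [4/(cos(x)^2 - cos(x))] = 4*(-sin(x)/cos(x)^2 + 2*tan(x))/(cos(x) - 1)^2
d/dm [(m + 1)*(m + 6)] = 2*m + 7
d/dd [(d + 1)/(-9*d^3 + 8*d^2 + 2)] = (-9*d^3 + 8*d^2 + d*(d + 1)*(27*d - 16) + 2)/(-9*d^3 + 8*d^2 + 2)^2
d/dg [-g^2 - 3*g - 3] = -2*g - 3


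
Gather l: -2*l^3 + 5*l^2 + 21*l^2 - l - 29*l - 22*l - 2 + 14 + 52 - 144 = -2*l^3 + 26*l^2 - 52*l - 80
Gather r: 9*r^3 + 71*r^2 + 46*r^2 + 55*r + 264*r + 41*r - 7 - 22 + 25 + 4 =9*r^3 + 117*r^2 + 360*r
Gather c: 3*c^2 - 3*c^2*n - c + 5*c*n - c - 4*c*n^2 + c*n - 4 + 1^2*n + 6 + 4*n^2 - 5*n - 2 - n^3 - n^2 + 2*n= c^2*(3 - 3*n) + c*(-4*n^2 + 6*n - 2) - n^3 + 3*n^2 - 2*n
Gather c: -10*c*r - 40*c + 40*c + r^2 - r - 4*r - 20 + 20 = -10*c*r + r^2 - 5*r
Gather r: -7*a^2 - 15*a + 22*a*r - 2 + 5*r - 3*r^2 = -7*a^2 - 15*a - 3*r^2 + r*(22*a + 5) - 2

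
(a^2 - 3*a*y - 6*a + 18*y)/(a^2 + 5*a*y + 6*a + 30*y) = (a^2 - 3*a*y - 6*a + 18*y)/(a^2 + 5*a*y + 6*a + 30*y)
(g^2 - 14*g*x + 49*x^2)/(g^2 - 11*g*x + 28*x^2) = (-g + 7*x)/(-g + 4*x)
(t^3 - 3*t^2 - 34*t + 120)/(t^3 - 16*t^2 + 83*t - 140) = (t + 6)/(t - 7)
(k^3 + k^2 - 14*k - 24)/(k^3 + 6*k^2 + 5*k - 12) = (k^2 - 2*k - 8)/(k^2 + 3*k - 4)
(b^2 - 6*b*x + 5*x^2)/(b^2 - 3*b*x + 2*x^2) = (-b + 5*x)/(-b + 2*x)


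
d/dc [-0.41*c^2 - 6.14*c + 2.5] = -0.82*c - 6.14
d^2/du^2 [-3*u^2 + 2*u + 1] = -6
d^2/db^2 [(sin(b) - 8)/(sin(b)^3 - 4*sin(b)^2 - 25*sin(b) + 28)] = 2*(-2*sin(b)^6 + 40*sin(b)^5 - 191*sin(b)^4 + 37*sin(b)^3 + 190*sin(b)^2 + 4180*sin(b) + 5196)/((sin(b) - 7)^3*(sin(b) - 1)^2*(sin(b) + 4)^3)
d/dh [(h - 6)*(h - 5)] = 2*h - 11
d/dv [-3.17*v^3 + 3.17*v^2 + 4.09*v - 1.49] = -9.51*v^2 + 6.34*v + 4.09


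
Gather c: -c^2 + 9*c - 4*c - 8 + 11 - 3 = -c^2 + 5*c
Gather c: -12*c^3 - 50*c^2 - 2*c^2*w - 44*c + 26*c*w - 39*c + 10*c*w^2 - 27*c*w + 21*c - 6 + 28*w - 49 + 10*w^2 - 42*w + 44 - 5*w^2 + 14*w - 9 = -12*c^3 + c^2*(-2*w - 50) + c*(10*w^2 - w - 62) + 5*w^2 - 20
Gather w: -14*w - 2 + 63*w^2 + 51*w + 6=63*w^2 + 37*w + 4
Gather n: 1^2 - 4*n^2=1 - 4*n^2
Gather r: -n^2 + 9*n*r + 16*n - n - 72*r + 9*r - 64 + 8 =-n^2 + 15*n + r*(9*n - 63) - 56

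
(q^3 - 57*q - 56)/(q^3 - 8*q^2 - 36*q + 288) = (q^2 + 8*q + 7)/(q^2 - 36)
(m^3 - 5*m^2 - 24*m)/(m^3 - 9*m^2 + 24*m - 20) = m*(m^2 - 5*m - 24)/(m^3 - 9*m^2 + 24*m - 20)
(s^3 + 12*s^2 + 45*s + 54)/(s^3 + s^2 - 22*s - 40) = (s^3 + 12*s^2 + 45*s + 54)/(s^3 + s^2 - 22*s - 40)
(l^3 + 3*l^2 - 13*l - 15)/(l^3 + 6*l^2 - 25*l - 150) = (l^2 - 2*l - 3)/(l^2 + l - 30)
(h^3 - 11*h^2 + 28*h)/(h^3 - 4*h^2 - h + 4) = h*(h - 7)/(h^2 - 1)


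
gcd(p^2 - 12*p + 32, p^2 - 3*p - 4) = p - 4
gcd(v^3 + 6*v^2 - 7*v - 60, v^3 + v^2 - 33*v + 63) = v - 3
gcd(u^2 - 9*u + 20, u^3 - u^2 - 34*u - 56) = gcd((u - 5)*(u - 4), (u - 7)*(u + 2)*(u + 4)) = 1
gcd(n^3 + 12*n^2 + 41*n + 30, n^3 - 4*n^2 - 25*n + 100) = n + 5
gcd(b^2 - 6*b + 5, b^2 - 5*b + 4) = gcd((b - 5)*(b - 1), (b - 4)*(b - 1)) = b - 1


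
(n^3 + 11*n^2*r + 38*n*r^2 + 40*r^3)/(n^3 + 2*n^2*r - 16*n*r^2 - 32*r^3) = (-n - 5*r)/(-n + 4*r)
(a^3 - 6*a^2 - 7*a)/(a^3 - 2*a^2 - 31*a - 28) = a/(a + 4)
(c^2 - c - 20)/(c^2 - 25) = (c + 4)/(c + 5)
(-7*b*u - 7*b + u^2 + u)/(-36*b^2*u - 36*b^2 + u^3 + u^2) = (-7*b + u)/(-36*b^2 + u^2)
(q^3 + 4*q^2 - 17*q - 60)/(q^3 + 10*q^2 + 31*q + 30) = (q - 4)/(q + 2)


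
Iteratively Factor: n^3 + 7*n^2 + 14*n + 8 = (n + 2)*(n^2 + 5*n + 4) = (n + 2)*(n + 4)*(n + 1)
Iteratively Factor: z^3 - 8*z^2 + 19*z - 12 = (z - 3)*(z^2 - 5*z + 4) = (z - 4)*(z - 3)*(z - 1)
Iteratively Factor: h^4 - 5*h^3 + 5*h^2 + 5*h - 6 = (h + 1)*(h^3 - 6*h^2 + 11*h - 6) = (h - 3)*(h + 1)*(h^2 - 3*h + 2) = (h - 3)*(h - 1)*(h + 1)*(h - 2)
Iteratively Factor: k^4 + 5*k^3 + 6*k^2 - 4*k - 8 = (k + 2)*(k^3 + 3*k^2 - 4) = (k + 2)^2*(k^2 + k - 2) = (k + 2)^3*(k - 1)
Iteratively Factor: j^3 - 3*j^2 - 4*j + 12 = (j - 2)*(j^2 - j - 6) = (j - 2)*(j + 2)*(j - 3)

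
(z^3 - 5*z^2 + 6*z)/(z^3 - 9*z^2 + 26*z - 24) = z/(z - 4)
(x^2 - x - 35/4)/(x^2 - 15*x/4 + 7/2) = (4*x^2 - 4*x - 35)/(4*x^2 - 15*x + 14)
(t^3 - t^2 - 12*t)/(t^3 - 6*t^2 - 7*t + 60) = t/(t - 5)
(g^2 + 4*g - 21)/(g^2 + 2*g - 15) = (g + 7)/(g + 5)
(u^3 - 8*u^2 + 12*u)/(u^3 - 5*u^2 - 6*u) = (u - 2)/(u + 1)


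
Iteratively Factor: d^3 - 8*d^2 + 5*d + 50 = (d + 2)*(d^2 - 10*d + 25) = (d - 5)*(d + 2)*(d - 5)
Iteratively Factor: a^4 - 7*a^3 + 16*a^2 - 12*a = (a - 2)*(a^3 - 5*a^2 + 6*a) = (a - 2)^2*(a^2 - 3*a) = (a - 3)*(a - 2)^2*(a)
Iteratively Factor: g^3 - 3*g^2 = (g)*(g^2 - 3*g) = g*(g - 3)*(g)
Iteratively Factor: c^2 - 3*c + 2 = (c - 2)*(c - 1)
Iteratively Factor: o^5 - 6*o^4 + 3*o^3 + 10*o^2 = (o - 5)*(o^4 - o^3 - 2*o^2) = (o - 5)*(o - 2)*(o^3 + o^2) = (o - 5)*(o - 2)*(o + 1)*(o^2) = o*(o - 5)*(o - 2)*(o + 1)*(o)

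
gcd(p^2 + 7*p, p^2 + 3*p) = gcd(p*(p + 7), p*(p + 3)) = p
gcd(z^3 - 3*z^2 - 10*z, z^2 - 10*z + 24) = 1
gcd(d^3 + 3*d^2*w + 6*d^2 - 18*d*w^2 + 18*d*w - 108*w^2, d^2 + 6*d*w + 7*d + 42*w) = d + 6*w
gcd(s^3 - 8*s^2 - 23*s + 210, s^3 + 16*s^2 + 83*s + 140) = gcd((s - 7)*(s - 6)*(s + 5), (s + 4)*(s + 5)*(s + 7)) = s + 5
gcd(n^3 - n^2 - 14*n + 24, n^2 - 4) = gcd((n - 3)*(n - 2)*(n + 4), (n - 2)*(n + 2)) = n - 2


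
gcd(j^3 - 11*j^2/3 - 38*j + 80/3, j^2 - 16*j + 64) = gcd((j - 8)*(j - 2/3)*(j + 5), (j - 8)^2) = j - 8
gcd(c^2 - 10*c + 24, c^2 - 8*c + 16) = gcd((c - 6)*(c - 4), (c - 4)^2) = c - 4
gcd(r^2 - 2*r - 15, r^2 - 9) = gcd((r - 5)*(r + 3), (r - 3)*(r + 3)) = r + 3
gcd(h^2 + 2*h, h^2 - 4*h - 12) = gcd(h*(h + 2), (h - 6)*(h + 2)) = h + 2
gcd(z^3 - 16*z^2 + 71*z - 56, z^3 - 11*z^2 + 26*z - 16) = z^2 - 9*z + 8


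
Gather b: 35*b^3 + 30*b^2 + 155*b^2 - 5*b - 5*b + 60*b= 35*b^3 + 185*b^2 + 50*b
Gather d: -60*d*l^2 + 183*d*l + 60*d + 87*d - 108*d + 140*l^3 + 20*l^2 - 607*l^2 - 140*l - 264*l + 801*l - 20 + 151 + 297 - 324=d*(-60*l^2 + 183*l + 39) + 140*l^3 - 587*l^2 + 397*l + 104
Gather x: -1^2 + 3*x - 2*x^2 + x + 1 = -2*x^2 + 4*x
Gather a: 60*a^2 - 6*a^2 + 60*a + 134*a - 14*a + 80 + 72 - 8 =54*a^2 + 180*a + 144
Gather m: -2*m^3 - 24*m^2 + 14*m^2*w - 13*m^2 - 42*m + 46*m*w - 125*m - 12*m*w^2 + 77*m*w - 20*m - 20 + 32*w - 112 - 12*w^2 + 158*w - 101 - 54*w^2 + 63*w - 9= -2*m^3 + m^2*(14*w - 37) + m*(-12*w^2 + 123*w - 187) - 66*w^2 + 253*w - 242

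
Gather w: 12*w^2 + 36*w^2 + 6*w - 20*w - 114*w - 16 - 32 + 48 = 48*w^2 - 128*w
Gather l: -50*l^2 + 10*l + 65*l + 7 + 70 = -50*l^2 + 75*l + 77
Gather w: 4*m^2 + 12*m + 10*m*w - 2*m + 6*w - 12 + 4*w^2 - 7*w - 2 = 4*m^2 + 10*m + 4*w^2 + w*(10*m - 1) - 14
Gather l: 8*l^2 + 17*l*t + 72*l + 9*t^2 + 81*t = 8*l^2 + l*(17*t + 72) + 9*t^2 + 81*t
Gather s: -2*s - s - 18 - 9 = -3*s - 27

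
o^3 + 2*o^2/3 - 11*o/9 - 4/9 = (o - 1)*(o + 1/3)*(o + 4/3)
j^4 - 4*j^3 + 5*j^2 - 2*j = j*(j - 2)*(j - 1)^2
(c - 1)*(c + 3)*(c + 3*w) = c^3 + 3*c^2*w + 2*c^2 + 6*c*w - 3*c - 9*w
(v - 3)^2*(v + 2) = v^3 - 4*v^2 - 3*v + 18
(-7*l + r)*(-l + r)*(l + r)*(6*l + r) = 42*l^4 + l^3*r - 43*l^2*r^2 - l*r^3 + r^4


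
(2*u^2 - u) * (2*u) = 4*u^3 - 2*u^2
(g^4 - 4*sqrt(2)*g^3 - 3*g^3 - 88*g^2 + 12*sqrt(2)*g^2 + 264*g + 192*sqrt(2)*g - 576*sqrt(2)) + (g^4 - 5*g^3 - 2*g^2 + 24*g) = 2*g^4 - 8*g^3 - 4*sqrt(2)*g^3 - 90*g^2 + 12*sqrt(2)*g^2 + 192*sqrt(2)*g + 288*g - 576*sqrt(2)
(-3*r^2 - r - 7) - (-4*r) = -3*r^2 + 3*r - 7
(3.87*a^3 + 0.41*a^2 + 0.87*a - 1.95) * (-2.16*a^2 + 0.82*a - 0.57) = -8.3592*a^5 + 2.2878*a^4 - 3.7489*a^3 + 4.6917*a^2 - 2.0949*a + 1.1115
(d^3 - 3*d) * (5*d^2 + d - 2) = 5*d^5 + d^4 - 17*d^3 - 3*d^2 + 6*d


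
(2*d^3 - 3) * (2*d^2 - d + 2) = 4*d^5 - 2*d^4 + 4*d^3 - 6*d^2 + 3*d - 6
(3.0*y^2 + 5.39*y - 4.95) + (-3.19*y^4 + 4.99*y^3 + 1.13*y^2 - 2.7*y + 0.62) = -3.19*y^4 + 4.99*y^3 + 4.13*y^2 + 2.69*y - 4.33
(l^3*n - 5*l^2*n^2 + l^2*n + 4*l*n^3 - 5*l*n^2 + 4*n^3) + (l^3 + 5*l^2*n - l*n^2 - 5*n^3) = l^3*n + l^3 - 5*l^2*n^2 + 6*l^2*n + 4*l*n^3 - 6*l*n^2 - n^3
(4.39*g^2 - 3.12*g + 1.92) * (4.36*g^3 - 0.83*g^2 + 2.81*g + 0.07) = 19.1404*g^5 - 17.2469*g^4 + 23.2967*g^3 - 10.0535*g^2 + 5.1768*g + 0.1344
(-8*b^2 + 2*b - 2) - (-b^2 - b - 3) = -7*b^2 + 3*b + 1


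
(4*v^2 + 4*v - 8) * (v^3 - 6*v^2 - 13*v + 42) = 4*v^5 - 20*v^4 - 84*v^3 + 164*v^2 + 272*v - 336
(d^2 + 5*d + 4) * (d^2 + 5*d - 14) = d^4 + 10*d^3 + 15*d^2 - 50*d - 56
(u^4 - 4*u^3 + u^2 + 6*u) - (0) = u^4 - 4*u^3 + u^2 + 6*u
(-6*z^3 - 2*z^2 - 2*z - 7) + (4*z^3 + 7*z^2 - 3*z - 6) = -2*z^3 + 5*z^2 - 5*z - 13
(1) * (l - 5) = l - 5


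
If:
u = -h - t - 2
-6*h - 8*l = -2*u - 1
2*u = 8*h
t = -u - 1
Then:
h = -1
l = -1/8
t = 3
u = -4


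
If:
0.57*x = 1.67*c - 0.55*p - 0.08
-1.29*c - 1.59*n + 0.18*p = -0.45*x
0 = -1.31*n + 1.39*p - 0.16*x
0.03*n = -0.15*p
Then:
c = 0.18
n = -0.04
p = 0.01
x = 0.37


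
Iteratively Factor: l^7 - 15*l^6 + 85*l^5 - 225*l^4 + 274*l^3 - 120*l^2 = (l - 5)*(l^6 - 10*l^5 + 35*l^4 - 50*l^3 + 24*l^2) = (l - 5)*(l - 1)*(l^5 - 9*l^4 + 26*l^3 - 24*l^2) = l*(l - 5)*(l - 1)*(l^4 - 9*l^3 + 26*l^2 - 24*l) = l*(l - 5)*(l - 4)*(l - 1)*(l^3 - 5*l^2 + 6*l) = l*(l - 5)*(l - 4)*(l - 3)*(l - 1)*(l^2 - 2*l) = l*(l - 5)*(l - 4)*(l - 3)*(l - 2)*(l - 1)*(l)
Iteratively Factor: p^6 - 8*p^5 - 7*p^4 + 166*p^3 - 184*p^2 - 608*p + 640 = (p - 4)*(p^5 - 4*p^4 - 23*p^3 + 74*p^2 + 112*p - 160) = (p - 4)*(p + 2)*(p^4 - 6*p^3 - 11*p^2 + 96*p - 80) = (p - 4)^2*(p + 2)*(p^3 - 2*p^2 - 19*p + 20) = (p - 5)*(p - 4)^2*(p + 2)*(p^2 + 3*p - 4) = (p - 5)*(p - 4)^2*(p + 2)*(p + 4)*(p - 1)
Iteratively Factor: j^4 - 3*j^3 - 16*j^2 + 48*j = (j - 4)*(j^3 + j^2 - 12*j) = j*(j - 4)*(j^2 + j - 12) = j*(j - 4)*(j - 3)*(j + 4)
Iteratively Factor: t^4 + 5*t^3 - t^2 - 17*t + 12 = (t - 1)*(t^3 + 6*t^2 + 5*t - 12) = (t - 1)*(t + 3)*(t^2 + 3*t - 4) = (t - 1)^2*(t + 3)*(t + 4)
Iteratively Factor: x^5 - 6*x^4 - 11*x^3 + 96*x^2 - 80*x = (x)*(x^4 - 6*x^3 - 11*x^2 + 96*x - 80) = x*(x + 4)*(x^3 - 10*x^2 + 29*x - 20) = x*(x - 4)*(x + 4)*(x^2 - 6*x + 5) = x*(x - 4)*(x - 1)*(x + 4)*(x - 5)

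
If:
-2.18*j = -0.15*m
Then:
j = 0.0688073394495413*m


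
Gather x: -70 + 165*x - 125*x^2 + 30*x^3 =30*x^3 - 125*x^2 + 165*x - 70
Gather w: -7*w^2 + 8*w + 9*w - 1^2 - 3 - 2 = -7*w^2 + 17*w - 6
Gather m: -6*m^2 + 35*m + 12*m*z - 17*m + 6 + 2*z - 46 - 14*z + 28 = -6*m^2 + m*(12*z + 18) - 12*z - 12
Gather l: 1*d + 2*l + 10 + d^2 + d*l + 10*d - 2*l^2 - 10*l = d^2 + 11*d - 2*l^2 + l*(d - 8) + 10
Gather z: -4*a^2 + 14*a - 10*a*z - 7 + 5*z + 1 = -4*a^2 + 14*a + z*(5 - 10*a) - 6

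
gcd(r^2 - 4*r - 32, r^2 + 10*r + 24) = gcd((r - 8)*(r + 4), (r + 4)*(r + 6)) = r + 4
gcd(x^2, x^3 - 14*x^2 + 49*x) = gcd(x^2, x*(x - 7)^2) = x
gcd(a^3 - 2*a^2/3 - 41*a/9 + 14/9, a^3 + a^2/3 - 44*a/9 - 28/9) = a^2 - a/3 - 14/3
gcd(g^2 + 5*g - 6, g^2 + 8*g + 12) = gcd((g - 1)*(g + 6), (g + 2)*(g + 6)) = g + 6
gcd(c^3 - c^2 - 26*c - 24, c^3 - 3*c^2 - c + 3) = c + 1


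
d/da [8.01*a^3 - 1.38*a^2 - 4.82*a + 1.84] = 24.03*a^2 - 2.76*a - 4.82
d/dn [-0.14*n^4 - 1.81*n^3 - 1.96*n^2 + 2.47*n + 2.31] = -0.56*n^3 - 5.43*n^2 - 3.92*n + 2.47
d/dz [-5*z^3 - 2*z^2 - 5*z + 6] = -15*z^2 - 4*z - 5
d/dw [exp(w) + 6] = exp(w)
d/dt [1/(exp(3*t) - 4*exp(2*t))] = (8 - 3*exp(t))*exp(-2*t)/(exp(t) - 4)^2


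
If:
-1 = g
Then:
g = -1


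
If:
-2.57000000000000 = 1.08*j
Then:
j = -2.38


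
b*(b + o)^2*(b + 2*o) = b^4 + 4*b^3*o + 5*b^2*o^2 + 2*b*o^3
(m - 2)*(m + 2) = m^2 - 4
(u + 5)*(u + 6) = u^2 + 11*u + 30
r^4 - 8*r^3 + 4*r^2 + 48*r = r*(r - 6)*(r - 4)*(r + 2)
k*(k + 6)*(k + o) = k^3 + k^2*o + 6*k^2 + 6*k*o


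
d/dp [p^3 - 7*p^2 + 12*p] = 3*p^2 - 14*p + 12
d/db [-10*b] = -10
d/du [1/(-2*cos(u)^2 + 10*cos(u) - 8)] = (5 - 2*cos(u))*sin(u)/(2*(cos(u)^2 - 5*cos(u) + 4)^2)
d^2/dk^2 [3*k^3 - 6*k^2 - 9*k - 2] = 18*k - 12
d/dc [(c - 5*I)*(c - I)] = 2*c - 6*I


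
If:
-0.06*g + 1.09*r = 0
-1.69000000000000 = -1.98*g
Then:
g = 0.85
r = 0.05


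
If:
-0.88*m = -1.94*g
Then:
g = 0.45360824742268*m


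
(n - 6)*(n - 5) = n^2 - 11*n + 30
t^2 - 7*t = t*(t - 7)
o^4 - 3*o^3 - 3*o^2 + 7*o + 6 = (o - 3)*(o - 2)*(o + 1)^2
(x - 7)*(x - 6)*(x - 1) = x^3 - 14*x^2 + 55*x - 42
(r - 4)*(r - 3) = r^2 - 7*r + 12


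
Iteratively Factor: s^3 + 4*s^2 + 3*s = (s)*(s^2 + 4*s + 3) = s*(s + 1)*(s + 3)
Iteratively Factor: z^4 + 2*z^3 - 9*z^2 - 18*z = (z + 2)*(z^3 - 9*z) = (z + 2)*(z + 3)*(z^2 - 3*z) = z*(z + 2)*(z + 3)*(z - 3)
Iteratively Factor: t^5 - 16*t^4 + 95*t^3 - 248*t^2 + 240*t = (t - 4)*(t^4 - 12*t^3 + 47*t^2 - 60*t) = (t - 4)*(t - 3)*(t^3 - 9*t^2 + 20*t) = t*(t - 4)*(t - 3)*(t^2 - 9*t + 20) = t*(t - 5)*(t - 4)*(t - 3)*(t - 4)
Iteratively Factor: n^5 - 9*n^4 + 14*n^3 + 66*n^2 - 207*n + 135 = (n - 3)*(n^4 - 6*n^3 - 4*n^2 + 54*n - 45) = (n - 3)*(n + 3)*(n^3 - 9*n^2 + 23*n - 15) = (n - 3)*(n - 1)*(n + 3)*(n^2 - 8*n + 15) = (n - 3)^2*(n - 1)*(n + 3)*(n - 5)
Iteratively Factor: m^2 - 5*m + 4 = (m - 4)*(m - 1)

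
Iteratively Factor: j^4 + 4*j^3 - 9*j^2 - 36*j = (j + 4)*(j^3 - 9*j) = j*(j + 4)*(j^2 - 9) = j*(j + 3)*(j + 4)*(j - 3)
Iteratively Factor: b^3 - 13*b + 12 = (b - 3)*(b^2 + 3*b - 4) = (b - 3)*(b - 1)*(b + 4)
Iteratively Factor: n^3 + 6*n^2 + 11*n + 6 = (n + 2)*(n^2 + 4*n + 3) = (n + 1)*(n + 2)*(n + 3)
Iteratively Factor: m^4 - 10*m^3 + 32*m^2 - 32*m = (m)*(m^3 - 10*m^2 + 32*m - 32) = m*(m - 4)*(m^2 - 6*m + 8) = m*(m - 4)*(m - 2)*(m - 4)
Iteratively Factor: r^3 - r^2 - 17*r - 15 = (r + 3)*(r^2 - 4*r - 5) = (r + 1)*(r + 3)*(r - 5)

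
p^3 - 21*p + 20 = (p - 4)*(p - 1)*(p + 5)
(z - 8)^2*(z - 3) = z^3 - 19*z^2 + 112*z - 192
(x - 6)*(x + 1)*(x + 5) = x^3 - 31*x - 30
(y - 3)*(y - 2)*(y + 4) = y^3 - y^2 - 14*y + 24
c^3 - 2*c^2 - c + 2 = (c - 2)*(c - 1)*(c + 1)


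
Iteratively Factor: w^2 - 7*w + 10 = (w - 5)*(w - 2)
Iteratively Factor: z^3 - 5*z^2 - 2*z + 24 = (z - 4)*(z^2 - z - 6) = (z - 4)*(z + 2)*(z - 3)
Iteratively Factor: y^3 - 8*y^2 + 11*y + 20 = (y + 1)*(y^2 - 9*y + 20) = (y - 4)*(y + 1)*(y - 5)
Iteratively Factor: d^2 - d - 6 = (d - 3)*(d + 2)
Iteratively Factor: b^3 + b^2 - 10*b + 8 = (b - 1)*(b^2 + 2*b - 8) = (b - 2)*(b - 1)*(b + 4)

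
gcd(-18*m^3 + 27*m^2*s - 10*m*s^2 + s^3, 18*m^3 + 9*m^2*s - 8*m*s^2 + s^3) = 18*m^2 - 9*m*s + s^2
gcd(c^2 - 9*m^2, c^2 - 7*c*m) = 1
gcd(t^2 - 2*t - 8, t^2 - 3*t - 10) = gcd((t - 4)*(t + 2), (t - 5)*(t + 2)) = t + 2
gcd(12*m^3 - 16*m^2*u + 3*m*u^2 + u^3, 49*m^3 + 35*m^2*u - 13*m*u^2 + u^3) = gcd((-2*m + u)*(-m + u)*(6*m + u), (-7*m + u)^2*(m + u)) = 1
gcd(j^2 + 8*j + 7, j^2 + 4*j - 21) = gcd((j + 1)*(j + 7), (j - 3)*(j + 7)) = j + 7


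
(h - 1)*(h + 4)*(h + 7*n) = h^3 + 7*h^2*n + 3*h^2 + 21*h*n - 4*h - 28*n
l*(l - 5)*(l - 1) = l^3 - 6*l^2 + 5*l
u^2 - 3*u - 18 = (u - 6)*(u + 3)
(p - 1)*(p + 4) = p^2 + 3*p - 4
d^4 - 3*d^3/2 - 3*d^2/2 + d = d*(d - 2)*(d - 1/2)*(d + 1)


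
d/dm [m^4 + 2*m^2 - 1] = 4*m*(m^2 + 1)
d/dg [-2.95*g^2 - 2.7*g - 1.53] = -5.9*g - 2.7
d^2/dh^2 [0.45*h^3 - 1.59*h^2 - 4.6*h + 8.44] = 2.7*h - 3.18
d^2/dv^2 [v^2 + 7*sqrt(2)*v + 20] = 2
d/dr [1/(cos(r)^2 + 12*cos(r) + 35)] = 2*(cos(r) + 6)*sin(r)/(cos(r)^2 + 12*cos(r) + 35)^2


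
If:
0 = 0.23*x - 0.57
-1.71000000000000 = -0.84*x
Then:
No Solution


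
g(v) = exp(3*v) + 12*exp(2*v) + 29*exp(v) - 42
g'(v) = 3*exp(3*v) + 24*exp(2*v) + 29*exp(v)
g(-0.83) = -26.99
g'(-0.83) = 17.46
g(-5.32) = -41.86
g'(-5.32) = 0.14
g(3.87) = 139124.25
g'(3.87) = 387136.42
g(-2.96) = -40.46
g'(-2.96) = 1.57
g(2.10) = 1539.63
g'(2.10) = 3471.01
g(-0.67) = -23.88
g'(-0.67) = 21.53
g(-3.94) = -41.43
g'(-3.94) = 0.57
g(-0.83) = -26.99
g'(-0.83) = 17.46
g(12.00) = 4311549421300600.30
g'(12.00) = 12934330384996590.88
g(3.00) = 13484.71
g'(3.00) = 34574.02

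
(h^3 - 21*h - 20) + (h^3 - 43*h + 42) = 2*h^3 - 64*h + 22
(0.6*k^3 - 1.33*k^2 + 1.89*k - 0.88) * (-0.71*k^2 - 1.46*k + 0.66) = -0.426*k^5 + 0.0683*k^4 + 0.9959*k^3 - 3.0124*k^2 + 2.5322*k - 0.5808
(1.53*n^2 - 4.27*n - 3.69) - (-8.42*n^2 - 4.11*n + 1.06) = 9.95*n^2 - 0.159999999999999*n - 4.75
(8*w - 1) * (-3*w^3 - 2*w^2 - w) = -24*w^4 - 13*w^3 - 6*w^2 + w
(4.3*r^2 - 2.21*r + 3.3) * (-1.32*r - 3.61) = -5.676*r^3 - 12.6058*r^2 + 3.6221*r - 11.913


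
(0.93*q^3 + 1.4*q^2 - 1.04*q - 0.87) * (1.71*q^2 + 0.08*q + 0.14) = 1.5903*q^5 + 2.4684*q^4 - 1.5362*q^3 - 1.3749*q^2 - 0.2152*q - 0.1218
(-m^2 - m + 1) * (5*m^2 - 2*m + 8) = -5*m^4 - 3*m^3 - m^2 - 10*m + 8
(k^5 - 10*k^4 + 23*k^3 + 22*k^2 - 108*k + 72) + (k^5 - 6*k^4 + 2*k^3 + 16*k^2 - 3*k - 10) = 2*k^5 - 16*k^4 + 25*k^3 + 38*k^2 - 111*k + 62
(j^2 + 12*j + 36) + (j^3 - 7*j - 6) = j^3 + j^2 + 5*j + 30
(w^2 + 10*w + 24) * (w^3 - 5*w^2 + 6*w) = w^5 + 5*w^4 - 20*w^3 - 60*w^2 + 144*w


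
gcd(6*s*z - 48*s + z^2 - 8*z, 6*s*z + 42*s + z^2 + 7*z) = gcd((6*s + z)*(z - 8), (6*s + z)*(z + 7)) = 6*s + z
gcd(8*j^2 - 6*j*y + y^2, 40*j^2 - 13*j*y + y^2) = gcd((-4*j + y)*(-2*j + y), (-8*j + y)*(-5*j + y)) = 1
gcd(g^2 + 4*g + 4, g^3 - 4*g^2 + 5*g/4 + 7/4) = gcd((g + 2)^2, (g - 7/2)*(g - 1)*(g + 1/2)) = 1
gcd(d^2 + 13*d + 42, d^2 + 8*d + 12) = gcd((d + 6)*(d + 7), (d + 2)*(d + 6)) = d + 6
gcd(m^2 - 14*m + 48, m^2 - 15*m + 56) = m - 8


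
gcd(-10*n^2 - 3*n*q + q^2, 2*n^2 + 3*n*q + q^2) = 2*n + q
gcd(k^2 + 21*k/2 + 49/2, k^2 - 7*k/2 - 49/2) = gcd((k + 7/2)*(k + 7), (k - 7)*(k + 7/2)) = k + 7/2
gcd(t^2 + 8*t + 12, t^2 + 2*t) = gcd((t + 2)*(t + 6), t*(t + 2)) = t + 2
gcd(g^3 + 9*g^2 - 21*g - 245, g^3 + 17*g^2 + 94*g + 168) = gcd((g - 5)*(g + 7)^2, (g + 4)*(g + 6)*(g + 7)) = g + 7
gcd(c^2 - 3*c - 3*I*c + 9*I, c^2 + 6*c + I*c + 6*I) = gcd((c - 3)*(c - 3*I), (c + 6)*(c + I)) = 1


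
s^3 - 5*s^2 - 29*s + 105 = (s - 7)*(s - 3)*(s + 5)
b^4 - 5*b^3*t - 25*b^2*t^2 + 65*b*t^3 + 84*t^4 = (b - 7*t)*(b - 3*t)*(b + t)*(b + 4*t)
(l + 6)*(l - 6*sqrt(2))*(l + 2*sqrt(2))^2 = l^4 - 2*sqrt(2)*l^3 + 6*l^3 - 40*l^2 - 12*sqrt(2)*l^2 - 240*l - 48*sqrt(2)*l - 288*sqrt(2)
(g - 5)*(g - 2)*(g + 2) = g^3 - 5*g^2 - 4*g + 20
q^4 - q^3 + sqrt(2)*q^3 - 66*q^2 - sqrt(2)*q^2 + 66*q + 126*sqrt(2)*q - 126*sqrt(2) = (q - 1)*(q - 3*sqrt(2))^2*(q + 7*sqrt(2))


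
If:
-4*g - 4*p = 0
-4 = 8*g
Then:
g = -1/2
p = 1/2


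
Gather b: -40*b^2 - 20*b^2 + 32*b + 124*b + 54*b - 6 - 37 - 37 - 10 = -60*b^2 + 210*b - 90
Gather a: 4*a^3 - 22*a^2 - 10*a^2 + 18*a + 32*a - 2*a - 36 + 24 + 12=4*a^3 - 32*a^2 + 48*a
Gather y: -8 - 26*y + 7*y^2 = 7*y^2 - 26*y - 8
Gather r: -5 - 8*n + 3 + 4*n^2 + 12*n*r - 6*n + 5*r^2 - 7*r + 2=4*n^2 - 14*n + 5*r^2 + r*(12*n - 7)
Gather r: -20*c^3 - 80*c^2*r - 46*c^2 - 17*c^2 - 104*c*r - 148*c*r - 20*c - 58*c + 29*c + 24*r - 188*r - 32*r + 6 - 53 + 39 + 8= -20*c^3 - 63*c^2 - 49*c + r*(-80*c^2 - 252*c - 196)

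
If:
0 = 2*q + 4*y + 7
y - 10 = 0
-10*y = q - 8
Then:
No Solution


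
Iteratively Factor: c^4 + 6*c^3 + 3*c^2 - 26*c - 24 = (c + 1)*(c^3 + 5*c^2 - 2*c - 24) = (c + 1)*(c + 4)*(c^2 + c - 6) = (c + 1)*(c + 3)*(c + 4)*(c - 2)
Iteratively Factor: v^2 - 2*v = (v)*(v - 2)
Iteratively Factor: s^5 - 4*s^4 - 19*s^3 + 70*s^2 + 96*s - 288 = (s - 2)*(s^4 - 2*s^3 - 23*s^2 + 24*s + 144) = (s - 4)*(s - 2)*(s^3 + 2*s^2 - 15*s - 36) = (s - 4)*(s - 2)*(s + 3)*(s^2 - s - 12) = (s - 4)^2*(s - 2)*(s + 3)*(s + 3)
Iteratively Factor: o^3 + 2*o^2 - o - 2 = (o + 2)*(o^2 - 1) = (o + 1)*(o + 2)*(o - 1)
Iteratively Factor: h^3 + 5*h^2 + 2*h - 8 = (h + 2)*(h^2 + 3*h - 4) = (h - 1)*(h + 2)*(h + 4)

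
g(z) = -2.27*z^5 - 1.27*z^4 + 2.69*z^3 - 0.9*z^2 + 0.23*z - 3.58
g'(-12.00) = -225391.45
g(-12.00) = 533729.66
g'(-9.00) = -70093.93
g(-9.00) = 123669.20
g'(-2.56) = -344.52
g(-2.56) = 139.85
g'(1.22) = -24.32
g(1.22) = -8.70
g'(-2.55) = -338.38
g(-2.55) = 136.43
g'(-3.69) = -1732.28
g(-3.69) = 1165.66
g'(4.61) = -5460.51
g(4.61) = -5058.10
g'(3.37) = -1572.53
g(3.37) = -1060.55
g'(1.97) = -181.78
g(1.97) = -72.53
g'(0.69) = -1.41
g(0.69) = -3.61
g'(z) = -11.35*z^4 - 5.08*z^3 + 8.07*z^2 - 1.8*z + 0.23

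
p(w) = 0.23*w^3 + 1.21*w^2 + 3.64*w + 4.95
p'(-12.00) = 73.96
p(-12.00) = -261.93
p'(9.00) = 81.31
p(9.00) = 303.39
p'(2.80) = 15.83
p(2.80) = 29.68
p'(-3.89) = 4.67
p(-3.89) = -4.44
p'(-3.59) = 3.84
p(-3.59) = -3.16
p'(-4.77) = 7.80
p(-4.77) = -9.84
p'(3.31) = 19.21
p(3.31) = 38.60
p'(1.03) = 6.86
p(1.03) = 10.23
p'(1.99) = 11.19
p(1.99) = 18.80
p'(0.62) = 5.41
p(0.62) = 7.73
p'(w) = 0.69*w^2 + 2.42*w + 3.64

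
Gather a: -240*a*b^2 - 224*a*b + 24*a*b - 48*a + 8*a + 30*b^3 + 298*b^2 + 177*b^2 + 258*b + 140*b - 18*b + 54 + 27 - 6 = a*(-240*b^2 - 200*b - 40) + 30*b^3 + 475*b^2 + 380*b + 75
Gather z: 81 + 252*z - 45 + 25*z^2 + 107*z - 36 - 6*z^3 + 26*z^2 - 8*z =-6*z^3 + 51*z^2 + 351*z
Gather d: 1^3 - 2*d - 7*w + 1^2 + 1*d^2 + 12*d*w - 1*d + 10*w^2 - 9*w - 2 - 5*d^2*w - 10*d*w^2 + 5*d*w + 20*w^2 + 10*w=d^2*(1 - 5*w) + d*(-10*w^2 + 17*w - 3) + 30*w^2 - 6*w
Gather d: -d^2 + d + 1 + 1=-d^2 + d + 2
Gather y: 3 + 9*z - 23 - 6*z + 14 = 3*z - 6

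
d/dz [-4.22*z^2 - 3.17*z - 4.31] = -8.44*z - 3.17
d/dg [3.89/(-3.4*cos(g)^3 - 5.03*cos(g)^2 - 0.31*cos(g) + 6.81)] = (39.678*sin(g)^2 - 39.1334*cos(g) - 40.8839)*sin(g)/(3.4*cos(g)^3 + 5.03*cos(g)^2 + 0.31*cos(g) - 6.81)^2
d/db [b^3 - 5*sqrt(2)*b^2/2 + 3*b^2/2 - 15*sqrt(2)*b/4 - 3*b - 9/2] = 3*b^2 - 5*sqrt(2)*b + 3*b - 15*sqrt(2)/4 - 3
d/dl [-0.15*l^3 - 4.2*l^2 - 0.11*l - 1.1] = -0.45*l^2 - 8.4*l - 0.11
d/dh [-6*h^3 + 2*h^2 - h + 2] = -18*h^2 + 4*h - 1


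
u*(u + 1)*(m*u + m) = m*u^3 + 2*m*u^2 + m*u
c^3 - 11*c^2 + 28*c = c*(c - 7)*(c - 4)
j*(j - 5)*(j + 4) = j^3 - j^2 - 20*j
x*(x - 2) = x^2 - 2*x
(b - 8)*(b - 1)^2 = b^3 - 10*b^2 + 17*b - 8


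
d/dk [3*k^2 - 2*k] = 6*k - 2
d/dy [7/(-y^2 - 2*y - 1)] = 14*(y + 1)/(y^2 + 2*y + 1)^2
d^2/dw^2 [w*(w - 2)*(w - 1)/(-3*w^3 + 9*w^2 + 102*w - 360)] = 8*(-9*w^5 + 87*w^4 - 369*w^3 + 1410*w^2 - 3780*w + 2920)/(w^9 - 9*w^8 - 75*w^7 + 945*w^6 + 390*w^5 - 31644*w^4 + 77336*w^3 + 286560*w^2 - 1468800*w + 1728000)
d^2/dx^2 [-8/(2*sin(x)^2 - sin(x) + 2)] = 8*(16*sin(x)^4 - 6*sin(x)^3 - 39*sin(x)^2 + 14*sin(x) + 6)/(-sin(x) - cos(2*x) + 3)^3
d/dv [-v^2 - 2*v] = -2*v - 2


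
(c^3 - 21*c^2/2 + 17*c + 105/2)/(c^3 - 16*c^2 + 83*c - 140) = (c + 3/2)/(c - 4)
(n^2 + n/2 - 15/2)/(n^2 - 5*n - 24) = (n - 5/2)/(n - 8)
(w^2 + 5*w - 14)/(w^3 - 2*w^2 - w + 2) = (w + 7)/(w^2 - 1)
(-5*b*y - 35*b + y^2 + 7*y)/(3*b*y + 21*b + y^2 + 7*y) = (-5*b + y)/(3*b + y)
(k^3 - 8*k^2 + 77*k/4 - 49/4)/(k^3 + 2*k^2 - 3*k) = (k^2 - 7*k + 49/4)/(k*(k + 3))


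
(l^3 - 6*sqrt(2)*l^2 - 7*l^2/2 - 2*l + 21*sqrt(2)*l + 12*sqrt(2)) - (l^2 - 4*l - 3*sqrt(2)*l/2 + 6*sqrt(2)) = l^3 - 6*sqrt(2)*l^2 - 9*l^2/2 + 2*l + 45*sqrt(2)*l/2 + 6*sqrt(2)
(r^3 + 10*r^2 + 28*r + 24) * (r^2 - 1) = r^5 + 10*r^4 + 27*r^3 + 14*r^2 - 28*r - 24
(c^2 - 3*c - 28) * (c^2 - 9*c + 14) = c^4 - 12*c^3 + 13*c^2 + 210*c - 392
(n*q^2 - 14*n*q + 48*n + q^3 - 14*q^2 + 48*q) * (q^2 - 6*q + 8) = n*q^4 - 20*n*q^3 + 140*n*q^2 - 400*n*q + 384*n + q^5 - 20*q^4 + 140*q^3 - 400*q^2 + 384*q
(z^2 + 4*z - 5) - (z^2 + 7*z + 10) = -3*z - 15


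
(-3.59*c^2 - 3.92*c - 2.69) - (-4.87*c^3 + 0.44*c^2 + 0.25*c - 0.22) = 4.87*c^3 - 4.03*c^2 - 4.17*c - 2.47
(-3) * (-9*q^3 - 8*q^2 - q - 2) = 27*q^3 + 24*q^2 + 3*q + 6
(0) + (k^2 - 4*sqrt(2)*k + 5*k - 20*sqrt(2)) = k^2 - 4*sqrt(2)*k + 5*k - 20*sqrt(2)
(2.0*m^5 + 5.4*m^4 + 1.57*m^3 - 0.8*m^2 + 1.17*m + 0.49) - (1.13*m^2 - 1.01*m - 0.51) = 2.0*m^5 + 5.4*m^4 + 1.57*m^3 - 1.93*m^2 + 2.18*m + 1.0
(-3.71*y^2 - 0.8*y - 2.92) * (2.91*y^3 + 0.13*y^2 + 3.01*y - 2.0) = -10.7961*y^5 - 2.8103*y^4 - 19.7683*y^3 + 4.6324*y^2 - 7.1892*y + 5.84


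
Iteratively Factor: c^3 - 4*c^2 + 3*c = (c)*(c^2 - 4*c + 3) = c*(c - 1)*(c - 3)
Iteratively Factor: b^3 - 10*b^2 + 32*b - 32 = (b - 4)*(b^2 - 6*b + 8) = (b - 4)^2*(b - 2)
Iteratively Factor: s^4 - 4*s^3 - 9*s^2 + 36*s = (s)*(s^3 - 4*s^2 - 9*s + 36) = s*(s - 4)*(s^2 - 9) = s*(s - 4)*(s + 3)*(s - 3)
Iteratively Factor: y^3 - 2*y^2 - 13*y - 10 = (y - 5)*(y^2 + 3*y + 2) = (y - 5)*(y + 2)*(y + 1)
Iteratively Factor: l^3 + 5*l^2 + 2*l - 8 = (l + 4)*(l^2 + l - 2) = (l + 2)*(l + 4)*(l - 1)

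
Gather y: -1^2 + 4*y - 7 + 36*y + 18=40*y + 10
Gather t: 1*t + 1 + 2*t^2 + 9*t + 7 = 2*t^2 + 10*t + 8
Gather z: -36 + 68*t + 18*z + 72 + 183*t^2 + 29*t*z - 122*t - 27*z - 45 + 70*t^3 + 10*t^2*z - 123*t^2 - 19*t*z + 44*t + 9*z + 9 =70*t^3 + 60*t^2 - 10*t + z*(10*t^2 + 10*t)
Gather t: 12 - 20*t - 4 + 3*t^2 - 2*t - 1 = 3*t^2 - 22*t + 7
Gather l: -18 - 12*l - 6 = -12*l - 24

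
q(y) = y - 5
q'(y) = 1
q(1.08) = -3.92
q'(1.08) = 1.00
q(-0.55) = -5.55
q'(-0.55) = 1.00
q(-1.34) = -6.34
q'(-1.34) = 1.00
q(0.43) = -4.57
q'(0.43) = 1.00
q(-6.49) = -11.49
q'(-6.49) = 1.00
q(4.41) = -0.59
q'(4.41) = 1.00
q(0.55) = -4.45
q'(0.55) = 1.00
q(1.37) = -3.63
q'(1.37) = 1.00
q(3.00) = -2.00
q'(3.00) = 1.00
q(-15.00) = -20.00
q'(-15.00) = 1.00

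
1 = 1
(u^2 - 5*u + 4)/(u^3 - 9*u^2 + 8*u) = (u - 4)/(u*(u - 8))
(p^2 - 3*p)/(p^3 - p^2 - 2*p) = (3 - p)/(-p^2 + p + 2)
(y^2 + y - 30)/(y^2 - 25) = (y + 6)/(y + 5)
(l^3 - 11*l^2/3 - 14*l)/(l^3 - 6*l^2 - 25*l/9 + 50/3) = 3*l*(3*l + 7)/(9*l^2 - 25)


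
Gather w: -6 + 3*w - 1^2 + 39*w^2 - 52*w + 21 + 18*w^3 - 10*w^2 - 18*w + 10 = 18*w^3 + 29*w^2 - 67*w + 24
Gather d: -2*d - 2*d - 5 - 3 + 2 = -4*d - 6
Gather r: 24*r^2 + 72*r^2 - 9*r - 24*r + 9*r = 96*r^2 - 24*r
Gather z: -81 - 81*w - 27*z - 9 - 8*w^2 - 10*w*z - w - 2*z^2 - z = -8*w^2 - 82*w - 2*z^2 + z*(-10*w - 28) - 90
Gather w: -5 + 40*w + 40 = 40*w + 35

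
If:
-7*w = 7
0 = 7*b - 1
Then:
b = 1/7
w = -1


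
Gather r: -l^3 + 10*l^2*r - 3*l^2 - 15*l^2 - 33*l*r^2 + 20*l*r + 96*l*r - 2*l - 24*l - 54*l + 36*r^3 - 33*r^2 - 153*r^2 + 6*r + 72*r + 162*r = -l^3 - 18*l^2 - 80*l + 36*r^3 + r^2*(-33*l - 186) + r*(10*l^2 + 116*l + 240)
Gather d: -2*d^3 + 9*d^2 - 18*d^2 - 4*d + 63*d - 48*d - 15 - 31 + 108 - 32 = -2*d^3 - 9*d^2 + 11*d + 30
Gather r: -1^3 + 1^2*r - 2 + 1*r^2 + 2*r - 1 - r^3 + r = -r^3 + r^2 + 4*r - 4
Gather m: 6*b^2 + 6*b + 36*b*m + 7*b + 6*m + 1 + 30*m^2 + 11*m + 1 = 6*b^2 + 13*b + 30*m^2 + m*(36*b + 17) + 2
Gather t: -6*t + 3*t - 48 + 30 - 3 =-3*t - 21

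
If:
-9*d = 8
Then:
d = -8/9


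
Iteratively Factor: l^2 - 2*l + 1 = (l - 1)*(l - 1)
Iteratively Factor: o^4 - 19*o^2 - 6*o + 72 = (o + 3)*(o^3 - 3*o^2 - 10*o + 24) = (o - 4)*(o + 3)*(o^2 + o - 6) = (o - 4)*(o + 3)^2*(o - 2)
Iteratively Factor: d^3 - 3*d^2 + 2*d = (d - 2)*(d^2 - d) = d*(d - 2)*(d - 1)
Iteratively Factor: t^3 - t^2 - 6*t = (t)*(t^2 - t - 6) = t*(t + 2)*(t - 3)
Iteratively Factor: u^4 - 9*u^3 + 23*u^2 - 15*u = (u - 1)*(u^3 - 8*u^2 + 15*u) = u*(u - 1)*(u^2 - 8*u + 15) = u*(u - 5)*(u - 1)*(u - 3)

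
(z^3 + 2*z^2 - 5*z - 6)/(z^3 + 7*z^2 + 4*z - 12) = (z^3 + 2*z^2 - 5*z - 6)/(z^3 + 7*z^2 + 4*z - 12)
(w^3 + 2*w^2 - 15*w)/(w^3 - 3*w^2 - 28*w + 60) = w*(w - 3)/(w^2 - 8*w + 12)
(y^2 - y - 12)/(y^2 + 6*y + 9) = (y - 4)/(y + 3)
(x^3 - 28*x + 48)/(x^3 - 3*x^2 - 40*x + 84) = (x - 4)/(x - 7)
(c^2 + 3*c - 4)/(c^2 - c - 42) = (-c^2 - 3*c + 4)/(-c^2 + c + 42)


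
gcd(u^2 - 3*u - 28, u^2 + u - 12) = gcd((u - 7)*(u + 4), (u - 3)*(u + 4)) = u + 4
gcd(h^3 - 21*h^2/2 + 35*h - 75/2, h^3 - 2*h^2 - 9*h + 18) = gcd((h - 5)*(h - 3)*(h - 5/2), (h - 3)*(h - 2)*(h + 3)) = h - 3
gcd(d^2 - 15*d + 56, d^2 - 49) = d - 7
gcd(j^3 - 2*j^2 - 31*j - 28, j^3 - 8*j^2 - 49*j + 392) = j - 7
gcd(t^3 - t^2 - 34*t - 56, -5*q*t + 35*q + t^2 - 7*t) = t - 7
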